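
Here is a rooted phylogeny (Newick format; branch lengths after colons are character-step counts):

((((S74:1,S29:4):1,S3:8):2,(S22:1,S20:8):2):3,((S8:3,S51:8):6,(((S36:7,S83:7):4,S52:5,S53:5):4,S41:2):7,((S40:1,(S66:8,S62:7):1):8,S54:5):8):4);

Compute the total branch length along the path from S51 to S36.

The path runs S51 → … → MRCA → … → S36; the MRCA is the node subtending ((S8,S51),(((S36,S83),S52,S53),S41),((S40,(S66,S62)),S54)).
Branch lengths along that path: 8 + 6 + 7 + 4 + 4 + 7 = 36.

36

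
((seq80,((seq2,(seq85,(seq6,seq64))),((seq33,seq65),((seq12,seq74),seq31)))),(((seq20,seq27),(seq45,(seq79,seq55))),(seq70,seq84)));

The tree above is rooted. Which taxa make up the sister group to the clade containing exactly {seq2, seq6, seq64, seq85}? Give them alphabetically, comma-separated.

The clade containing exactly {seq2, seq6, seq64, seq85} attaches to the tree at the node subtending ((seq2,(seq85,(seq6,seq64))),((seq33,seq65),((seq12,seq74),seq31))).
The other lineage descending from that same node — the sister group — is ((seq33,seq65),((seq12,seq74),seq31)); its 5 tips in alphabetical order are the answer.

seq12, seq31, seq33, seq65, seq74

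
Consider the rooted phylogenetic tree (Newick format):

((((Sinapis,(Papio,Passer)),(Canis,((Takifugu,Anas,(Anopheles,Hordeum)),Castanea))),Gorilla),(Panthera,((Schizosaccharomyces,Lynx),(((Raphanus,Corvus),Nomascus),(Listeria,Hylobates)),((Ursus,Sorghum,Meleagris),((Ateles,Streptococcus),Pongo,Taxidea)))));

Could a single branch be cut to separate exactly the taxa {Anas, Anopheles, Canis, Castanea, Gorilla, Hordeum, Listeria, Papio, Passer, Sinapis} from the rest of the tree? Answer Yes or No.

No

The MRCA of the listed taxa is the root, so the smallest clade containing them is the whole tree.
That clade also contains Ateles, Corvus, Hylobates, Lynx, Meleagris, Nomascus, Panthera, Pongo, Raphanus, Schizosaccharomyces, Sorghum, Streptococcus, Takifugu, Taxidea, Ursus, which are not in the proposed group, so the group is not monophyletic.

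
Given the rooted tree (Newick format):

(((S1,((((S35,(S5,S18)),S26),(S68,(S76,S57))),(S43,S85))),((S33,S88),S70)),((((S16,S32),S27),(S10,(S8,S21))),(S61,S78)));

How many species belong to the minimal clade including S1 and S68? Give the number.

The MRCA of S1 and S68 is the node subtending (S1,((((S35,(S5,S18)),S26),(S68,(S76,S57))),(S43,S85))).
That clade contains 10 terminal taxa: S1, S18, S26, S35, S43, S5, S57, S68, S76, S85.

10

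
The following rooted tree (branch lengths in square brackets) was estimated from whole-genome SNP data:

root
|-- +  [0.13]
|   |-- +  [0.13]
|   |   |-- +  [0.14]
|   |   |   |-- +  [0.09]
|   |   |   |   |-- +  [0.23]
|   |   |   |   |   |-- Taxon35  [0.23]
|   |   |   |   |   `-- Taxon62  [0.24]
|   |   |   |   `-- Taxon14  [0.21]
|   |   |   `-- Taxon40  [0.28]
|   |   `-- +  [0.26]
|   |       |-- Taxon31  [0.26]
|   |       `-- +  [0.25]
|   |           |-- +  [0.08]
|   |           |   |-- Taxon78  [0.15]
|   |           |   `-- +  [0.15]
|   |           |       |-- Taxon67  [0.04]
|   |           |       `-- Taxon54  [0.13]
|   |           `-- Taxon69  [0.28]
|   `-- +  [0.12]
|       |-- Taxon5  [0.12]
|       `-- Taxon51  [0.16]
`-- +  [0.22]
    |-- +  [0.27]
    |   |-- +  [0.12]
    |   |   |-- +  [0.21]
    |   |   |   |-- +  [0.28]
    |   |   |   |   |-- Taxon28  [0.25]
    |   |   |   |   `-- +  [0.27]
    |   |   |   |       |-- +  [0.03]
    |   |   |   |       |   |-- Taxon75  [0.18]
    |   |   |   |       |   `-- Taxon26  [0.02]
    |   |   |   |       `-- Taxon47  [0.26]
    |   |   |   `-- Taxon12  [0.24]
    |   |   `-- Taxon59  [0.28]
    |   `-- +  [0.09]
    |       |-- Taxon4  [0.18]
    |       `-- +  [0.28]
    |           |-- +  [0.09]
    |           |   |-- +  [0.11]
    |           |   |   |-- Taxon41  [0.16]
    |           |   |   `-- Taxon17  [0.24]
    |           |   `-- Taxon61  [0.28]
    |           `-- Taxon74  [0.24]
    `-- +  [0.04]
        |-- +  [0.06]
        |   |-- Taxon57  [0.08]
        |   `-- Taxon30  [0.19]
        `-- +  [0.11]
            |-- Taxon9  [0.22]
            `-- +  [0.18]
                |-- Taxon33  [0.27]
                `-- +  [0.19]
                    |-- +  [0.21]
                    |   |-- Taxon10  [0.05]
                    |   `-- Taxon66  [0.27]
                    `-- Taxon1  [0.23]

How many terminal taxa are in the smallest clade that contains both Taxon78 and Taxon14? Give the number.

The MRCA of Taxon78 and Taxon14 is the node subtending ((((Taxon35,Taxon62),Taxon14),Taxon40),(Taxon31,((Taxon78,(Taxon67,Taxon54)),Taxon69))).
That clade contains 9 terminal taxa: Taxon14, Taxon31, Taxon35, Taxon40, Taxon54, Taxon62, Taxon67, Taxon69, Taxon78.

9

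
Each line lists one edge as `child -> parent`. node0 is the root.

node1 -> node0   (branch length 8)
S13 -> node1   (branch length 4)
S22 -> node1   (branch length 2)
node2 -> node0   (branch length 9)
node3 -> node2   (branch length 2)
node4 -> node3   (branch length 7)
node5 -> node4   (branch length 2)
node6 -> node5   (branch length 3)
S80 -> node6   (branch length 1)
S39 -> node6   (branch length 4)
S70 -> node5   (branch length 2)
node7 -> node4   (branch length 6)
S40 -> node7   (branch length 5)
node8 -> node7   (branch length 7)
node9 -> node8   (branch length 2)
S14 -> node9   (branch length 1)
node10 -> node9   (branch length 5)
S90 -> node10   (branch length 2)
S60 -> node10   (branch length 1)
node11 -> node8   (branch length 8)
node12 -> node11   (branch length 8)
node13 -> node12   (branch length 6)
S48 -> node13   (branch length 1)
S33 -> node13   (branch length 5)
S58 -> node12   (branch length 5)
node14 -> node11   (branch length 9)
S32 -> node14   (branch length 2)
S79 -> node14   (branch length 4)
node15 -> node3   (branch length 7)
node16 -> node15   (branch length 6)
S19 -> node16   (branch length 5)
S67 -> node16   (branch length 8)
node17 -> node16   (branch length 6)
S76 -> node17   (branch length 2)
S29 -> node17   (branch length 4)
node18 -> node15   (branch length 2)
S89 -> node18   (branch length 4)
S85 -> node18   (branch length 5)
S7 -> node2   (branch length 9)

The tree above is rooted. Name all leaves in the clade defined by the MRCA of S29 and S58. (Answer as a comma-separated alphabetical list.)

S14, S19, S29, S32, S33, S39, S40, S48, S58, S60, S67, S70, S76, S79, S80, S85, S89, S90

Tracing S29: it sits inside (S76,S29).
Tracing S58: it sits inside ((S48,S33),S58).
The smallest clade enclosing both is ((((S80,S39),S70),(S40,((S14,(S90,S60)),(((S48,S33),S58),(S32,S79))))),((S19,S67,(S76,S29)),(S89,S85))); the answer is its 18 terminal taxa in alphabetical order.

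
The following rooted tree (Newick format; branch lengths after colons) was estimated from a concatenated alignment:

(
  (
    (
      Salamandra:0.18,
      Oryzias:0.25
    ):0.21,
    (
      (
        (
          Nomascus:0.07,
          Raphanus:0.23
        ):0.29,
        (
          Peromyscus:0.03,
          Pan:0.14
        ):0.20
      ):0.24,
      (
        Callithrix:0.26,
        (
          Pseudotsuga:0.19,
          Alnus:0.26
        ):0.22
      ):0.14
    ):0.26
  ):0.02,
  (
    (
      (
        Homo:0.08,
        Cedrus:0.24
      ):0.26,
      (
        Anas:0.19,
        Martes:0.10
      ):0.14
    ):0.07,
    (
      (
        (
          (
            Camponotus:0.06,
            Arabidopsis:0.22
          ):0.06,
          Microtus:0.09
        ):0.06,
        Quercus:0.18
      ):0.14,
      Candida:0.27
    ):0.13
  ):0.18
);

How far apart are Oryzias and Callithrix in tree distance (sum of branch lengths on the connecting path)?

1.12

The path runs Oryzias → … → MRCA → … → Callithrix; the MRCA is the node subtending ((Salamandra,Oryzias),(((Nomascus,Raphanus),(Peromyscus,Pan)),(Callithrix,(Pseudotsuga,Alnus)))).
Branch lengths along that path: 0.25 + 0.21 + 0.26 + 0.14 + 0.26 = 1.12.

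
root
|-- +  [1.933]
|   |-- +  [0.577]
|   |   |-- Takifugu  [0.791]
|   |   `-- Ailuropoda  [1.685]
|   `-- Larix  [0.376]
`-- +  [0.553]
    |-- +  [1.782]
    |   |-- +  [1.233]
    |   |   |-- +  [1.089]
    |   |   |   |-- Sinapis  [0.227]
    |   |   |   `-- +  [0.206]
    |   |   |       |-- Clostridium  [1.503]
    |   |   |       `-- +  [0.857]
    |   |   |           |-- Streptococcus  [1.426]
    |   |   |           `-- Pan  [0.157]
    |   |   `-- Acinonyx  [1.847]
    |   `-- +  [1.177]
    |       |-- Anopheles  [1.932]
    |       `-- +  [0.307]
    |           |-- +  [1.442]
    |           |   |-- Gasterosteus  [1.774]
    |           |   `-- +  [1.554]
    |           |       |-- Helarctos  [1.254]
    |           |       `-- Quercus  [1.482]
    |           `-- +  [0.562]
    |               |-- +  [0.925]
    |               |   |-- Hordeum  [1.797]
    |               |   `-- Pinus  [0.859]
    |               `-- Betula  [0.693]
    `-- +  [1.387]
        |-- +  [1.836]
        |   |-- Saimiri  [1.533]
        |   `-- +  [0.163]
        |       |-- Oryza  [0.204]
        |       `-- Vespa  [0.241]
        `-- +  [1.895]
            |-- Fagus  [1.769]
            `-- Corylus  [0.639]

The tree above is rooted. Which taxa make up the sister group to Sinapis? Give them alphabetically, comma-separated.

Clostridium, Pan, Streptococcus

Sinapis attaches to the tree at the node subtending (Sinapis,(Clostridium,(Streptococcus,Pan))).
The other lineage descending from that same node — the sister group — is (Clostridium,(Streptococcus,Pan)); its 3 tips in alphabetical order are the answer.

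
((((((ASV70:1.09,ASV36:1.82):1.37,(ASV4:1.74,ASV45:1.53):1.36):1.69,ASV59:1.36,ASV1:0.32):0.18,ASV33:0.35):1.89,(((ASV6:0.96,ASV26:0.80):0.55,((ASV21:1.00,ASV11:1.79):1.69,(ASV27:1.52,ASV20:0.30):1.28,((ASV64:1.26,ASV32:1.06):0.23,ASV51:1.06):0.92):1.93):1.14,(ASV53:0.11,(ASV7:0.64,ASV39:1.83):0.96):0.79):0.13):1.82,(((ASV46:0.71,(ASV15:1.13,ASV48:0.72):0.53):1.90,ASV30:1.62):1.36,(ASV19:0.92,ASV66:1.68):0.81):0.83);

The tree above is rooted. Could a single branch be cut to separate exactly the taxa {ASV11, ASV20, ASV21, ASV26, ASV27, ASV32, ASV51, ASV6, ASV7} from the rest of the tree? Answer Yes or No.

The MRCA of the listed taxa subtends (((ASV6,ASV26),((ASV21,ASV11),(ASV27,ASV20),((ASV64,ASV32),ASV51))),(ASV53,(ASV7,ASV39))).
That clade also contains ASV39, ASV53, ASV64, which are not in the proposed group, so the group is not monophyletic.

No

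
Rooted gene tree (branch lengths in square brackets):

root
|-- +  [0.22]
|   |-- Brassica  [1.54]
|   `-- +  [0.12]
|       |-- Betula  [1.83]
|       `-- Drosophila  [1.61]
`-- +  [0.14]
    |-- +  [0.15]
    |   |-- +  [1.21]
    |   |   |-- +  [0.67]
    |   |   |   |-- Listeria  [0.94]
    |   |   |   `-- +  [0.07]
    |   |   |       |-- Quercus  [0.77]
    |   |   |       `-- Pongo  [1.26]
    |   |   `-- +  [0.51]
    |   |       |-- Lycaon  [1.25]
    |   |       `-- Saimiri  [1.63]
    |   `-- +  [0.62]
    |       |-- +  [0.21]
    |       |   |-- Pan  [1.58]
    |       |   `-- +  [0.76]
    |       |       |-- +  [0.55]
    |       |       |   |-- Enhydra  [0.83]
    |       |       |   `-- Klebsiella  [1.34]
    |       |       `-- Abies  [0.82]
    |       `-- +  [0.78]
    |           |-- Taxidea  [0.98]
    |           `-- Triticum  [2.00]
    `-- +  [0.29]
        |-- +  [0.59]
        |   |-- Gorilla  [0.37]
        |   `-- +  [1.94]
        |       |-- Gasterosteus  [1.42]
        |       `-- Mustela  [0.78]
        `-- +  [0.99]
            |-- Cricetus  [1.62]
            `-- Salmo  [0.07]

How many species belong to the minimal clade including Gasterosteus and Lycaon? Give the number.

16

The MRCA of Gasterosteus and Lycaon is the node subtending ((((Listeria,(Quercus,Pongo)),(Lycaon,Saimiri)),((Pan,((Enhydra,Klebsiella),Abies)),(Taxidea,Triticum))),((Gorilla,(Gasterosteus,Mustela)),(Cricetus,Salmo))).
That clade contains 16 terminal taxa: Abies, Cricetus, Enhydra, Gasterosteus, Gorilla, Klebsiella, Listeria, Lycaon, Mustela, Pan, Pongo, Quercus, Saimiri, Salmo, Taxidea, Triticum.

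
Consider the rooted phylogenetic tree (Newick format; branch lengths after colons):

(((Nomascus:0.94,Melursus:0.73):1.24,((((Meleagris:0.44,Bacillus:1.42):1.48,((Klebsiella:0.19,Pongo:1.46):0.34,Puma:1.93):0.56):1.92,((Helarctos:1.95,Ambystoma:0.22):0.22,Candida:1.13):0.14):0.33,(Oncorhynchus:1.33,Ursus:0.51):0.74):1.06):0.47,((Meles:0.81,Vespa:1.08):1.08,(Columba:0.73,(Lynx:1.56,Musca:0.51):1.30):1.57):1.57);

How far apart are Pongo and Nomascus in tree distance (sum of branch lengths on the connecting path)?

7.85

The path runs Pongo → … → MRCA → … → Nomascus; the MRCA is the node subtending ((Nomascus,Melursus),((((Meleagris,Bacillus),((Klebsiella,Pongo),Puma)),((Helarctos,Ambystoma),Candida)),(Oncorhynchus,Ursus))).
Branch lengths along that path: 1.46 + 0.34 + 0.56 + 1.92 + 0.33 + 1.06 + 1.24 + 0.94 = 7.85.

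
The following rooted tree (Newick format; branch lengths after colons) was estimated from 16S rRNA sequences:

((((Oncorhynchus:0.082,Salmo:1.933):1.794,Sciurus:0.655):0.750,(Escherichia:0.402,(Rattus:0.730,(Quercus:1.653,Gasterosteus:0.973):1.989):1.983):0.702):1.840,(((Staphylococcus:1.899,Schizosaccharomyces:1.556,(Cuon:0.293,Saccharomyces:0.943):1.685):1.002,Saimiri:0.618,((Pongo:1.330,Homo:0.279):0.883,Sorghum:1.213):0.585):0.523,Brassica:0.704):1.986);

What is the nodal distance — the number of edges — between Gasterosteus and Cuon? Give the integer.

10

The MRCA of Gasterosteus and Cuon is the root of the tree.
From Gasterosteus up to that node: 5 branches. From Cuon up to the same node: 5 branches. Total: 5 + 5 = 10.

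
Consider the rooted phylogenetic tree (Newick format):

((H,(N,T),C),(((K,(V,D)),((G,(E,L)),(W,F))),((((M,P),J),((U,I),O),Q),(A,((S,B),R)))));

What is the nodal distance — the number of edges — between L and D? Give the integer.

7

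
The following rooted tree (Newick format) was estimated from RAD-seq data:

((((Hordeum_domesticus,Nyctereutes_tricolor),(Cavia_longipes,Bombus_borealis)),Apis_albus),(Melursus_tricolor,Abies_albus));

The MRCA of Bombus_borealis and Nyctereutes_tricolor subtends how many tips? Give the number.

The MRCA of Bombus_borealis and Nyctereutes_tricolor is the node subtending ((Hordeum_domesticus,Nyctereutes_tricolor),(Cavia_longipes,Bombus_borealis)).
That clade contains 4 terminal taxa: Bombus_borealis, Cavia_longipes, Hordeum_domesticus, Nyctereutes_tricolor.

4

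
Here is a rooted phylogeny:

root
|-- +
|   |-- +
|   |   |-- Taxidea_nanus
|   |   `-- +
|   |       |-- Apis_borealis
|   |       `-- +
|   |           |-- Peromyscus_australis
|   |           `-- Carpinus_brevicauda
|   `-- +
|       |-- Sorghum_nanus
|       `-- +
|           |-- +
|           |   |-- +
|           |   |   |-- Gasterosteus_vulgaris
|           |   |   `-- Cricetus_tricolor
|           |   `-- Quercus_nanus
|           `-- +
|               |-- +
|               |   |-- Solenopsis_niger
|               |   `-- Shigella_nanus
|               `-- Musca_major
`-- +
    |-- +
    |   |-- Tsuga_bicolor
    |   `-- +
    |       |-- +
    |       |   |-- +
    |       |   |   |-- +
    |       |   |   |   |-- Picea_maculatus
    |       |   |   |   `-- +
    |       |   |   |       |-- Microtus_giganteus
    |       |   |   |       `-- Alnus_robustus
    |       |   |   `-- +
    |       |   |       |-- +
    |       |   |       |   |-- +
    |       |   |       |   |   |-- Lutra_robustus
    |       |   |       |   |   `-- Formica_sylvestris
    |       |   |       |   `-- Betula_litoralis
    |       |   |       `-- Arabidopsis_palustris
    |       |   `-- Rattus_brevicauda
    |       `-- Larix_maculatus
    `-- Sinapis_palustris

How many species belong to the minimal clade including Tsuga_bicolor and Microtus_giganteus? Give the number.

10

The MRCA of Tsuga_bicolor and Microtus_giganteus is the node subtending (Tsuga_bicolor,((((Picea_maculatus,(Microtus_giganteus,Alnus_robustus)),(((Lutra_robustus,Formica_sylvestris),Betula_litoralis),Arabidopsis_palustris)),Rattus_brevicauda),Larix_maculatus)).
That clade contains 10 terminal taxa: Alnus_robustus, Arabidopsis_palustris, Betula_litoralis, Formica_sylvestris, Larix_maculatus, Lutra_robustus, Microtus_giganteus, Picea_maculatus, Rattus_brevicauda, Tsuga_bicolor.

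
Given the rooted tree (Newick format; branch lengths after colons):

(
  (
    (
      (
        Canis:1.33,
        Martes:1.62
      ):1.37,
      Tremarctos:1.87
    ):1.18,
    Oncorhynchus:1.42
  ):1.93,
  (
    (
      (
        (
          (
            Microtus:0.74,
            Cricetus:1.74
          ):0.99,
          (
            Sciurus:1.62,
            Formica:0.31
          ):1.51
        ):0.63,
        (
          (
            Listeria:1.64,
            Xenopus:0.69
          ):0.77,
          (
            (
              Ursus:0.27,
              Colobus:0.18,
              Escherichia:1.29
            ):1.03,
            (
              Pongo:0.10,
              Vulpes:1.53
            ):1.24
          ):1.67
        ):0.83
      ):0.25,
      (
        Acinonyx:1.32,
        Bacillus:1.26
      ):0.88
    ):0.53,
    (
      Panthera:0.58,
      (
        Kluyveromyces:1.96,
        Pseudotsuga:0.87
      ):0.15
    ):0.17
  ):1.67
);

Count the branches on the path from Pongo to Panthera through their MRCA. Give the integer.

8

The MRCA of Pongo and Panthera is the node subtending (((((Microtus,Cricetus),(Sciurus,Formica)),((Listeria,Xenopus),((Ursus,Colobus,Escherichia),(Pongo,Vulpes)))),(Acinonyx,Bacillus)),(Panthera,(Kluyveromyces,Pseudotsuga))).
From Pongo up to that node: 6 branches. From Panthera up to the same node: 2 branches. Total: 6 + 2 = 8.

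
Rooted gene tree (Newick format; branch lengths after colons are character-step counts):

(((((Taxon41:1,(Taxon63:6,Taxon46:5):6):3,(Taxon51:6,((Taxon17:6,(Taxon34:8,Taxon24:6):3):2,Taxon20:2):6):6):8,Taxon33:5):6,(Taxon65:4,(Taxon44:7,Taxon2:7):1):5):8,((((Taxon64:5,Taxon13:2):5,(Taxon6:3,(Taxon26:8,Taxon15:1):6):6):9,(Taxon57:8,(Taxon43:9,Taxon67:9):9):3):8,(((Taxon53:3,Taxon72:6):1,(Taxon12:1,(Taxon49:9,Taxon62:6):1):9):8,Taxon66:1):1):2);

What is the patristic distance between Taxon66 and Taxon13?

The path runs Taxon66 → … → MRCA → … → Taxon13; the MRCA is the node subtending ((((Taxon64,Taxon13),(Taxon6,(Taxon26,Taxon15))),(Taxon57,(Taxon43,Taxon67))),(((Taxon53,Taxon72),(Taxon12,(Taxon49,Taxon62))),Taxon66)).
Branch lengths along that path: 1 + 1 + 8 + 9 + 5 + 2 = 26.

26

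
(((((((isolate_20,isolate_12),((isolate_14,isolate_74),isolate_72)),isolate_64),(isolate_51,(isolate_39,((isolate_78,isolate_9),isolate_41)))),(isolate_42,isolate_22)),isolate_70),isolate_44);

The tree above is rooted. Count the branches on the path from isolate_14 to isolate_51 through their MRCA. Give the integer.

7

The MRCA of isolate_14 and isolate_51 is the node subtending ((((isolate_20,isolate_12),((isolate_14,isolate_74),isolate_72)),isolate_64),(isolate_51,(isolate_39,((isolate_78,isolate_9),isolate_41)))).
From isolate_14 up to that node: 5 branches. From isolate_51 up to the same node: 2 branches. Total: 5 + 2 = 7.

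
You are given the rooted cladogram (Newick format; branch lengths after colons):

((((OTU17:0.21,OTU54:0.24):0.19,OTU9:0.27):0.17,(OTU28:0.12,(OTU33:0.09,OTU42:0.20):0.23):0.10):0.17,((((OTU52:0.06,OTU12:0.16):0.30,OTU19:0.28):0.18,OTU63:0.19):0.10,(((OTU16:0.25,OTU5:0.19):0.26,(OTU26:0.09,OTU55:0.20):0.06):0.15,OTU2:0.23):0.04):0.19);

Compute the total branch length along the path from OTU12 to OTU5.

1.38

The path runs OTU12 → … → MRCA → … → OTU5; the MRCA is the node subtending ((((OTU52,OTU12),OTU19),OTU63),(((OTU16,OTU5),(OTU26,OTU55)),OTU2)).
Branch lengths along that path: 0.16 + 0.30 + 0.18 + 0.10 + 0.04 + 0.15 + 0.26 + 0.19 = 1.38.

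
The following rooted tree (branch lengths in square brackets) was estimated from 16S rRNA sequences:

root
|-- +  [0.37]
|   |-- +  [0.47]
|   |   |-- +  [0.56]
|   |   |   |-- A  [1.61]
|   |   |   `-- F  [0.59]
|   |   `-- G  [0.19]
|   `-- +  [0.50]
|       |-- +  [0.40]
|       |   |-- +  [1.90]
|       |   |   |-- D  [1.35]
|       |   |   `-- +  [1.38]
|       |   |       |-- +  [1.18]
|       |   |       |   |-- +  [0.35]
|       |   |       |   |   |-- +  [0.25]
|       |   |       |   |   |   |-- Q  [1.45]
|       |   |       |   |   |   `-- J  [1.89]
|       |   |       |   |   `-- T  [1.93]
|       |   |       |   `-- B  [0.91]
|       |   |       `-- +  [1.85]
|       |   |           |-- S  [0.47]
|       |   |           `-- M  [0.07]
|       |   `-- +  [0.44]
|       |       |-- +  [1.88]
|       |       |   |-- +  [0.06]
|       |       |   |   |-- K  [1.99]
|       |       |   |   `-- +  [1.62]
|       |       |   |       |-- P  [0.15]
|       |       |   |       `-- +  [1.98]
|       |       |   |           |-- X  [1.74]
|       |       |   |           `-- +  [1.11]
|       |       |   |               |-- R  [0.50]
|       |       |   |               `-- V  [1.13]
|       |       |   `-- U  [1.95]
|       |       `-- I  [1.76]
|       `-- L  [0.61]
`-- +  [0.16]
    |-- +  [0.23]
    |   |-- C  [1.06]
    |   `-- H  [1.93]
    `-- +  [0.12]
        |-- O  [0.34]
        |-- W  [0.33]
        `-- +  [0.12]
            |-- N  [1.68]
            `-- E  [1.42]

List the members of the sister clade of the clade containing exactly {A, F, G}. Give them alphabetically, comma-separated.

The clade containing exactly {A, F, G} attaches to the tree at the node subtending (((A,F),G),(((D,((((Q,J),T),B),(S,M))),(((K,(P,(X,(R,V)))),U),I)),L)).
The other lineage descending from that same node — the sister group — is (((D,((((Q,J),T),B),(S,M))),(((K,(P,(X,(R,V)))),U),I)),L); its 15 tips in alphabetical order are the answer.

B, D, I, J, K, L, M, P, Q, R, S, T, U, V, X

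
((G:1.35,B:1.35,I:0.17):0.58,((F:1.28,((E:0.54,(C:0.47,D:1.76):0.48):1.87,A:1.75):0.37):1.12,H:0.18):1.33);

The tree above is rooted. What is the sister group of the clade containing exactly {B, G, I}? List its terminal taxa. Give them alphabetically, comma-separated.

The clade containing exactly {B, G, I} attaches directly to the root of the tree.
The other lineage descending from that same node — the sister group — is ((F,((E,(C,D)),A)),H); its 6 tips in alphabetical order are the answer.

A, C, D, E, F, H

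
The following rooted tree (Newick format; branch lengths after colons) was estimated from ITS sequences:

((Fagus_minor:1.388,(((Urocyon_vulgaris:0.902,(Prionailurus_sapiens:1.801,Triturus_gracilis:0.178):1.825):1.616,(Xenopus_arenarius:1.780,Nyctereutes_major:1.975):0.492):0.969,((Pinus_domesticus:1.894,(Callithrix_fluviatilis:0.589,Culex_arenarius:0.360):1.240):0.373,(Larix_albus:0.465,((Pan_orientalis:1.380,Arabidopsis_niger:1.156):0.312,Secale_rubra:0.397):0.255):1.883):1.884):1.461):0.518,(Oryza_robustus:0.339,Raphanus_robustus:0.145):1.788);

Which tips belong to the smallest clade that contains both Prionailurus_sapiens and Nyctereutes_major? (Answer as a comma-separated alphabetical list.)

Tracing Prionailurus_sapiens: it sits inside (Prionailurus_sapiens,Triturus_gracilis).
Tracing Nyctereutes_major: it sits inside (Xenopus_arenarius,Nyctereutes_major).
The smallest clade enclosing both is ((Urocyon_vulgaris,(Prionailurus_sapiens,Triturus_gracilis)),(Xenopus_arenarius,Nyctereutes_major)); the answer is its 5 terminal taxa in alphabetical order.

Nyctereutes_major, Prionailurus_sapiens, Triturus_gracilis, Urocyon_vulgaris, Xenopus_arenarius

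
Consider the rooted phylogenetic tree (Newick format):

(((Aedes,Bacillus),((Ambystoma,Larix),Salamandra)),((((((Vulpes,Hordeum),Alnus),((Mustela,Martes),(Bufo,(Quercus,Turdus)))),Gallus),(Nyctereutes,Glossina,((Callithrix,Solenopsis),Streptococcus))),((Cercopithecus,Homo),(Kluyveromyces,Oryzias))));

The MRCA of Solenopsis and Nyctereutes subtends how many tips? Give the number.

5

The MRCA of Solenopsis and Nyctereutes is the node subtending (Nyctereutes,Glossina,((Callithrix,Solenopsis),Streptococcus)).
That clade contains 5 terminal taxa: Callithrix, Glossina, Nyctereutes, Solenopsis, Streptococcus.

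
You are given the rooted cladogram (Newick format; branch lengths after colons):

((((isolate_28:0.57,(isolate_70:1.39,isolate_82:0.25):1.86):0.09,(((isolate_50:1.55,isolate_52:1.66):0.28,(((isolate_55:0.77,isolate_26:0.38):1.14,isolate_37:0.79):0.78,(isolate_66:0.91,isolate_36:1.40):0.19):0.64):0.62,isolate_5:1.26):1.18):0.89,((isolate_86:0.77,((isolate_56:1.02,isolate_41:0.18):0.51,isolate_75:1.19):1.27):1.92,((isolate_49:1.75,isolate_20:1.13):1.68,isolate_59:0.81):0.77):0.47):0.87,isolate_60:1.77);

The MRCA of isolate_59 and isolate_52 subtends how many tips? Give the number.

18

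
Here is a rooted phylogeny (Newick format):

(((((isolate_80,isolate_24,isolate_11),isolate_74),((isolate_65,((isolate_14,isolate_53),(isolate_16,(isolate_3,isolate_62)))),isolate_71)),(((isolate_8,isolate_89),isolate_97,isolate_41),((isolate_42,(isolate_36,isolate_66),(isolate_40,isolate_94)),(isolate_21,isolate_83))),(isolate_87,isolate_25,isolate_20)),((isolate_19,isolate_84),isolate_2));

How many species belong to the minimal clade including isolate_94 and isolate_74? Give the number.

25

The MRCA of isolate_94 and isolate_74 is the node subtending ((((isolate_80,isolate_24,isolate_11),isolate_74),((isolate_65,((isolate_14,isolate_53),(isolate_16,(isolate_3,isolate_62)))),isolate_71)),(((isolate_8,isolate_89),isolate_97,isolate_41),((isolate_42,(isolate_36,isolate_66),(isolate_40,isolate_94)),(isolate_21,isolate_83))),(isolate_87,isolate_25,isolate_20)).
That clade contains 25 terminal taxa: isolate_11, isolate_14, isolate_16, isolate_20, isolate_21, isolate_24, isolate_25, isolate_3, isolate_36, isolate_40, isolate_41, isolate_42, isolate_53, isolate_62, isolate_65, isolate_66, isolate_71, isolate_74, isolate_8, isolate_80, isolate_83, isolate_87, isolate_89, isolate_94, isolate_97.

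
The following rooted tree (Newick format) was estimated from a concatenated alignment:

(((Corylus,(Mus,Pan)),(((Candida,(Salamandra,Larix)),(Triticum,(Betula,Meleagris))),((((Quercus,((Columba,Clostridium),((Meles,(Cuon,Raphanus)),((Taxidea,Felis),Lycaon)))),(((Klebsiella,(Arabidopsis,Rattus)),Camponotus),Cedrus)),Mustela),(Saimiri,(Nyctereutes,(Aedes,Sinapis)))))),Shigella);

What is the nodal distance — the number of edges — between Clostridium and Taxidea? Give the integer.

6

The MRCA of Clostridium and Taxidea is the node subtending ((Columba,Clostridium),((Meles,(Cuon,Raphanus)),((Taxidea,Felis),Lycaon))).
From Clostridium up to that node: 2 branches. From Taxidea up to the same node: 4 branches. Total: 2 + 4 = 6.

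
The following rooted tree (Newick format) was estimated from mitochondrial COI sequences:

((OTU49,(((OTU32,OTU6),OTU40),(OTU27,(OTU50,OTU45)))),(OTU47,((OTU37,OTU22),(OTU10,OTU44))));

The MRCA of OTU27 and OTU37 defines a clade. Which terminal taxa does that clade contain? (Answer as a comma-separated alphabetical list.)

OTU10, OTU22, OTU27, OTU32, OTU37, OTU40, OTU44, OTU45, OTU47, OTU49, OTU50, OTU6

Tracing OTU27: it sits inside (OTU27,(OTU50,OTU45)).
Tracing OTU37: it sits inside (OTU37,OTU22).
The smallest clade enclosing both is the whole tree (their MRCA is the root), so the answer is all 12 tips in alphabetical order.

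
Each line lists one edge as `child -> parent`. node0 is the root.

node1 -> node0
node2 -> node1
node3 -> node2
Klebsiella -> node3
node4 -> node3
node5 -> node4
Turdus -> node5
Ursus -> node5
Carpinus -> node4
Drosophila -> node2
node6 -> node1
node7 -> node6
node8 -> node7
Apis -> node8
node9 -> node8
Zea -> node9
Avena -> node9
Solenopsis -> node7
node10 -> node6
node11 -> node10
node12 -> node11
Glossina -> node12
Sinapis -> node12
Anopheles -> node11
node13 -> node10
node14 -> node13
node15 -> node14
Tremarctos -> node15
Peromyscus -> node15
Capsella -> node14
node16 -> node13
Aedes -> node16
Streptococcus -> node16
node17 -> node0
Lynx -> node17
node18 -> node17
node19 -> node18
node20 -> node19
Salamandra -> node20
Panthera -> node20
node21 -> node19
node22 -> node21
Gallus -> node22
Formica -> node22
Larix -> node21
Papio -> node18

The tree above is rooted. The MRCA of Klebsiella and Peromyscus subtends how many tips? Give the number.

17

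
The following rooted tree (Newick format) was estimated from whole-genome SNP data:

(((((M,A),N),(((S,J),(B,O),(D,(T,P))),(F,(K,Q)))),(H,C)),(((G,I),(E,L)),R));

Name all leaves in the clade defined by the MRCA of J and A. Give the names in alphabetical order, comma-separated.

A, B, D, F, J, K, M, N, O, P, Q, S, T

Tracing J: it sits inside (S,J).
Tracing A: it sits inside (M,A).
The smallest clade enclosing both is (((M,A),N),(((S,J),(B,O),(D,(T,P))),(F,(K,Q)))); the answer is its 13 terminal taxa in alphabetical order.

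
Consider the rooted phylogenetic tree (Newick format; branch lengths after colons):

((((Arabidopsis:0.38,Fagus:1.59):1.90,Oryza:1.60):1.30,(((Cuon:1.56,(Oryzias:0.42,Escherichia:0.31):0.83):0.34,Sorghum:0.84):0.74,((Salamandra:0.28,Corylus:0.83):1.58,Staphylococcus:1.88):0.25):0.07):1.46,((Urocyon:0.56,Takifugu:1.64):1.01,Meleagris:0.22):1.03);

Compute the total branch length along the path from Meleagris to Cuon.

5.42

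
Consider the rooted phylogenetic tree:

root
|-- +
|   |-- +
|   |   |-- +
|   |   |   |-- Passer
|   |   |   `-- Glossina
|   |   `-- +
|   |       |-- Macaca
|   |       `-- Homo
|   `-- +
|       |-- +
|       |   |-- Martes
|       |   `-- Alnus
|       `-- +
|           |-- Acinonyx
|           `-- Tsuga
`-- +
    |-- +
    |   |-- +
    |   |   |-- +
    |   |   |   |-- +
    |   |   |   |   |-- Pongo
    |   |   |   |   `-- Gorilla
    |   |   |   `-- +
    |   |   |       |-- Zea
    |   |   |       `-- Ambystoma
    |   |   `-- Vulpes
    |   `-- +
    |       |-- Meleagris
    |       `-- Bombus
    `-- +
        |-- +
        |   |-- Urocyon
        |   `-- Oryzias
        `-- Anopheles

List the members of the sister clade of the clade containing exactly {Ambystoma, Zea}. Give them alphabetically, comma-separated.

The clade containing exactly {Ambystoma, Zea} attaches to the tree at the node subtending ((Pongo,Gorilla),(Zea,Ambystoma)).
The other lineage descending from that same node — the sister group — is (Pongo,Gorilla); its 2 tips in alphabetical order are the answer.

Gorilla, Pongo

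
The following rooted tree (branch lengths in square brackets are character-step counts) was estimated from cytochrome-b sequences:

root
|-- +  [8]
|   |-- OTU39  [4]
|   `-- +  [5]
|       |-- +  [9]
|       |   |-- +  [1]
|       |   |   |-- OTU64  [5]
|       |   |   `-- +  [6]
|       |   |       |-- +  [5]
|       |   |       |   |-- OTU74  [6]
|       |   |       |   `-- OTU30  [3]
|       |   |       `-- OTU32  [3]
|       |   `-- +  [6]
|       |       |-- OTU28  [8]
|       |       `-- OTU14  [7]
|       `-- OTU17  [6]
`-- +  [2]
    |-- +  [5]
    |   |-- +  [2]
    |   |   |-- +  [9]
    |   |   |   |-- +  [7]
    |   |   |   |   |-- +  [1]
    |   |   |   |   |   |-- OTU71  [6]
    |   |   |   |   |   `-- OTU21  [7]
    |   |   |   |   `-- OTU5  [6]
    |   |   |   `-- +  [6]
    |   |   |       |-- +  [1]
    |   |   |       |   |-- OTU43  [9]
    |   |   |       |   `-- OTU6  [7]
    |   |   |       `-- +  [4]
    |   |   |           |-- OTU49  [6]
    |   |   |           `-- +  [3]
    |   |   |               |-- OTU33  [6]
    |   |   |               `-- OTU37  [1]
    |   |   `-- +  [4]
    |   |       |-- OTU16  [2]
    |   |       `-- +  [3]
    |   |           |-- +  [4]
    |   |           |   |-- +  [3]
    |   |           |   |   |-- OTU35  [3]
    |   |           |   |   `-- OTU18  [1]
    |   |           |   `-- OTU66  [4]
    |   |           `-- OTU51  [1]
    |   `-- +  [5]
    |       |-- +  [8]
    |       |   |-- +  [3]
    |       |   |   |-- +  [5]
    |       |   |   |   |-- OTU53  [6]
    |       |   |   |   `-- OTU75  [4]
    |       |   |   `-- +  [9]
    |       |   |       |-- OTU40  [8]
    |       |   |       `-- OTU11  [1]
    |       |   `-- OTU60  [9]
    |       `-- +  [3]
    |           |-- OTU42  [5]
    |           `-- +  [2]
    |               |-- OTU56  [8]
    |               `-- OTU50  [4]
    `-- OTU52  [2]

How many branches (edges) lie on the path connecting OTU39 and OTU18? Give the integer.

10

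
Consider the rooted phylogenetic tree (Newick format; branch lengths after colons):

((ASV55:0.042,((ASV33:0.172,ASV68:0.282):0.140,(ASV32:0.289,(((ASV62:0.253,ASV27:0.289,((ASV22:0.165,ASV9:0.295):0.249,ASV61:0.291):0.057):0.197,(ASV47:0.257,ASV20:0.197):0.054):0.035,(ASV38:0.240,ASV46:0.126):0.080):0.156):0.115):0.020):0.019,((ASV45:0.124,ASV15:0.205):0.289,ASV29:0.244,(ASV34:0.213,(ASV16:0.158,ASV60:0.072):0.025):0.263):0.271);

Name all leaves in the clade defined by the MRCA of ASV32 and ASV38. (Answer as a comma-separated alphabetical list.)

ASV20, ASV22, ASV27, ASV32, ASV38, ASV46, ASV47, ASV61, ASV62, ASV9

Tracing ASV32: it sits inside (ASV32,(((ASV62,ASV27,((ASV22,ASV9),ASV61)),(ASV47,ASV20)),(ASV38,ASV46))).
Tracing ASV38: it sits inside (ASV38,ASV46).
The smallest clade enclosing both is (ASV32,(((ASV62,ASV27,((ASV22,ASV9),ASV61)),(ASV47,ASV20)),(ASV38,ASV46))); the answer is its 10 terminal taxa in alphabetical order.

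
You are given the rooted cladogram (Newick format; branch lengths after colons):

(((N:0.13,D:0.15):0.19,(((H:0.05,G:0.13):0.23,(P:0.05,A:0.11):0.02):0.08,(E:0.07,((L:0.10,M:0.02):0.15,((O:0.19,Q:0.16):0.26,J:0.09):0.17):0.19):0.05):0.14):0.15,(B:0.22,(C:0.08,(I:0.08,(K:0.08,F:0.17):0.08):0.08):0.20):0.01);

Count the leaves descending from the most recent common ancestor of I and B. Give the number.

The MRCA of I and B is the node subtending (B,(C,(I,(K,F)))).
That clade contains 5 terminal taxa: B, C, F, I, K.

5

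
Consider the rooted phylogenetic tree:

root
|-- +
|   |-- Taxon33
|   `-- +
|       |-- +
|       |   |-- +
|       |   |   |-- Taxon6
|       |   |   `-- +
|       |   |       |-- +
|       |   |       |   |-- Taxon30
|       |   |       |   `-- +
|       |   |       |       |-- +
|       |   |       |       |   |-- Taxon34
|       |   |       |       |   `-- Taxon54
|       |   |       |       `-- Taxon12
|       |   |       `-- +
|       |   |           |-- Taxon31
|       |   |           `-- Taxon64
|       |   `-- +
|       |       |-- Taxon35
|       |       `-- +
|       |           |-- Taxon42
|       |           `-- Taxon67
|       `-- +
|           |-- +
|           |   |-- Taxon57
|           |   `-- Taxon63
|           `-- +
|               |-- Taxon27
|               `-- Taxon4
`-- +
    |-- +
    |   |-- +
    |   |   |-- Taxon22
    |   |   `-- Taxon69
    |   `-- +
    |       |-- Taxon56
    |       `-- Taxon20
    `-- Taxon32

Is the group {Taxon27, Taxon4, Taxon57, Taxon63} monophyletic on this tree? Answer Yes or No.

The most recent common ancestor of these taxa subtends ((Taxon57,Taxon63),(Taxon27,Taxon4)).
That clade has exactly 4 tips — every listed taxon and nothing else — so the group is monophyletic.

Yes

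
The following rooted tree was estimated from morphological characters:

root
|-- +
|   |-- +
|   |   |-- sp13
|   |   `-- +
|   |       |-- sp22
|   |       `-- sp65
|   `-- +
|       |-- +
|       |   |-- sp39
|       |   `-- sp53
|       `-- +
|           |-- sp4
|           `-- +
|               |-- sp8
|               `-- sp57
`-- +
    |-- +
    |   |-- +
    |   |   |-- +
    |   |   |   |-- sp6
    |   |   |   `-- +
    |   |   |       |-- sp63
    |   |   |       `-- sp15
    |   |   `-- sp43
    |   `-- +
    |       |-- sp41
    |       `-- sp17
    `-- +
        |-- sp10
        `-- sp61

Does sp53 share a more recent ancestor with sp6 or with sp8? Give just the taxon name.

The MRCA of sp53 and sp8 subtends ((sp39,sp53),(sp4,(sp8,sp57))) (5 taxa).
The MRCA of sp53 and sp6 is the root, subtending the entire tree (16 taxa).
The first is nested inside the second, so sp53 shares a more recent common ancestor with sp8.

sp8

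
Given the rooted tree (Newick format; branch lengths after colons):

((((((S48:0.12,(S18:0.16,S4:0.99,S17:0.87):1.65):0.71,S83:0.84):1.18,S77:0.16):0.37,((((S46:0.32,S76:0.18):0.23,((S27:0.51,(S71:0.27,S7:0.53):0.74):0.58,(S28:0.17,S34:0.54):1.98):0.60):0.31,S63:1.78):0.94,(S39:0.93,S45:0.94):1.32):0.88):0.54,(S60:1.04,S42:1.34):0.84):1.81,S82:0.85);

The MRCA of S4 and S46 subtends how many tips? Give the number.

The MRCA of S4 and S46 is the node subtending ((((S48,(S18,S4,S17)),S83),S77),((((S46,S76),((S27,(S71,S7)),(S28,S34))),S63),(S39,S45))).
That clade contains 16 terminal taxa: S17, S18, S27, S28, S34, S39, S4, S45, S46, S48, S63, S7, S71, S76, S77, S83.

16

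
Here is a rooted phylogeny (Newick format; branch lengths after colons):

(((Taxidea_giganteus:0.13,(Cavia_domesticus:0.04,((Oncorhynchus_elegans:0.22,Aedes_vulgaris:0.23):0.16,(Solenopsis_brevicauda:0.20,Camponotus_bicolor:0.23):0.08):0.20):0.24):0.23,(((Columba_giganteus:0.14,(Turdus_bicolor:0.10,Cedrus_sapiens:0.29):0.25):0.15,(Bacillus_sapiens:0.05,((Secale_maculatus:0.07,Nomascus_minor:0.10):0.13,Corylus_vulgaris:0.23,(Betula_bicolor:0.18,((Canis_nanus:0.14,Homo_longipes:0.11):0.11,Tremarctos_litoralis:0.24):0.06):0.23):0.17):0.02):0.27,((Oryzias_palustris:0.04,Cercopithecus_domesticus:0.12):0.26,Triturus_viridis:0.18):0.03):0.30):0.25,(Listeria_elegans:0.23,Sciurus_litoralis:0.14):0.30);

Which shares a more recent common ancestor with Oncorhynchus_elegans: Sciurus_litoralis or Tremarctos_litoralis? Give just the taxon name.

The MRCA of Oncorhynchus_elegans and Tremarctos_litoralis subtends ((Taxidea_giganteus,(Cavia_domesticus,((Oncorhynchus_elegans,Aedes_vulgaris),(Solenopsis_brevicauda,Camponotus_bicolor)))),(((Columba_giganteus,(Turdus_bicolor,Cedrus_sapiens)),(Bacillus_sapiens,((Secale_maculatus,Nomascus_minor),Corylus_vulgaris,(Betula_bicolor,((Canis_nanus,Homo_longipes),Tremarctos_litoralis))))),((Oryzias_palustris,Cercopithecus_domesticus),Triturus_viridis))) (20 taxa).
The MRCA of Oncorhynchus_elegans and Sciurus_litoralis is the root, subtending the entire tree (22 taxa).
The first is nested inside the second, so Oncorhynchus_elegans shares a more recent common ancestor with Tremarctos_litoralis.

Tremarctos_litoralis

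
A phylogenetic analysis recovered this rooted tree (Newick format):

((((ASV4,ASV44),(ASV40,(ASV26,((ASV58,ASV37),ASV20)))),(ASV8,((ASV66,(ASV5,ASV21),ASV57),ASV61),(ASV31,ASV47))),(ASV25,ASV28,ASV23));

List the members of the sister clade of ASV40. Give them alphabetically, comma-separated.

ASV20, ASV26, ASV37, ASV58

ASV40 attaches to the tree at the node subtending (ASV40,(ASV26,((ASV58,ASV37),ASV20))).
The other lineage descending from that same node — the sister group — is (ASV26,((ASV58,ASV37),ASV20)); its 4 tips in alphabetical order are the answer.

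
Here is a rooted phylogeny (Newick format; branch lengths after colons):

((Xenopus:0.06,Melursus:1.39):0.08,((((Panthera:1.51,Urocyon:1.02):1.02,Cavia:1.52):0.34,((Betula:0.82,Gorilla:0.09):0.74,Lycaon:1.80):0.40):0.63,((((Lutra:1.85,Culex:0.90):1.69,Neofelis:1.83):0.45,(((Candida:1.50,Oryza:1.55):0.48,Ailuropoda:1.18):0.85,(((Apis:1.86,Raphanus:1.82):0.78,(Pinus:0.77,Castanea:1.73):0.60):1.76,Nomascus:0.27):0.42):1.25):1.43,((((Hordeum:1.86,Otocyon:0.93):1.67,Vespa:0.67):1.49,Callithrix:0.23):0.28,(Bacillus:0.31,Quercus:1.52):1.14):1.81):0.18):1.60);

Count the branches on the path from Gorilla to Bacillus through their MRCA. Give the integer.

8

The MRCA of Gorilla and Bacillus is the node subtending ((((Panthera,Urocyon),Cavia),((Betula,Gorilla),Lycaon)),((((Lutra,Culex),Neofelis),(((Candida,Oryza),Ailuropoda),(((Apis,Raphanus),(Pinus,Castanea)),Nomascus))),((((Hordeum,Otocyon),Vespa),Callithrix),(Bacillus,Quercus)))).
From Gorilla up to that node: 4 branches. From Bacillus up to the same node: 4 branches. Total: 4 + 4 = 8.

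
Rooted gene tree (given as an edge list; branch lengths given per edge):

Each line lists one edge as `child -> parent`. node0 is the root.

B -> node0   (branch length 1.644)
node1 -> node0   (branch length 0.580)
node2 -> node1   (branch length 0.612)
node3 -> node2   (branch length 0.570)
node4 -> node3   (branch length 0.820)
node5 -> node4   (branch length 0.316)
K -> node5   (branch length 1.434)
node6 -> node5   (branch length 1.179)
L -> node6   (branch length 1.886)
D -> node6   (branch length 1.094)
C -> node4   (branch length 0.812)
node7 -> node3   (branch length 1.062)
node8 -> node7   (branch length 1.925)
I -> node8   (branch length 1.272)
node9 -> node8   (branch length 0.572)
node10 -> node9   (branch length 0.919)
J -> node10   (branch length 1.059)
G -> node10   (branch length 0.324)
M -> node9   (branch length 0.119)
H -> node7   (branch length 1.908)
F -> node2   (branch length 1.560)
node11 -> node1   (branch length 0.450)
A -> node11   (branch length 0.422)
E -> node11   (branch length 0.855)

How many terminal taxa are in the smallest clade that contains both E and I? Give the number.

The MRCA of E and I is the node subtending (((((K,(L,D)),C),((I,((J,G),M)),H)),F),(A,E)).
That clade contains 12 terminal taxa: A, C, D, E, F, G, H, I, J, K, L, M.

12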